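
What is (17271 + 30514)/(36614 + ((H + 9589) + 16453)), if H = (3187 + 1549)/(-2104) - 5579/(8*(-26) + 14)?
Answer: 2438086270/3198186861 ≈ 0.76233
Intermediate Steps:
H = 1352429/51022 (H = 4736*(-1/2104) - 5579/(-208 + 14) = -592/263 - 5579/(-194) = -592/263 - 5579*(-1/194) = -592/263 + 5579/194 = 1352429/51022 ≈ 26.507)
(17271 + 30514)/(36614 + ((H + 9589) + 16453)) = (17271 + 30514)/(36614 + ((1352429/51022 + 9589) + 16453)) = 47785/(36614 + (490602387/51022 + 16453)) = 47785/(36614 + 1330067353/51022) = 47785/(3198186861/51022) = 47785*(51022/3198186861) = 2438086270/3198186861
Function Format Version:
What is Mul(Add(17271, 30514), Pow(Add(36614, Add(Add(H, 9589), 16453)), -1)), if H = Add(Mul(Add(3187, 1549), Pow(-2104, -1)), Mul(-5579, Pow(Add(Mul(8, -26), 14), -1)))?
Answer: Rational(2438086270, 3198186861) ≈ 0.76233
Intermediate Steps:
H = Rational(1352429, 51022) (H = Add(Mul(4736, Rational(-1, 2104)), Mul(-5579, Pow(Add(-208, 14), -1))) = Add(Rational(-592, 263), Mul(-5579, Pow(-194, -1))) = Add(Rational(-592, 263), Mul(-5579, Rational(-1, 194))) = Add(Rational(-592, 263), Rational(5579, 194)) = Rational(1352429, 51022) ≈ 26.507)
Mul(Add(17271, 30514), Pow(Add(36614, Add(Add(H, 9589), 16453)), -1)) = Mul(Add(17271, 30514), Pow(Add(36614, Add(Add(Rational(1352429, 51022), 9589), 16453)), -1)) = Mul(47785, Pow(Add(36614, Add(Rational(490602387, 51022), 16453)), -1)) = Mul(47785, Pow(Add(36614, Rational(1330067353, 51022)), -1)) = Mul(47785, Pow(Rational(3198186861, 51022), -1)) = Mul(47785, Rational(51022, 3198186861)) = Rational(2438086270, 3198186861)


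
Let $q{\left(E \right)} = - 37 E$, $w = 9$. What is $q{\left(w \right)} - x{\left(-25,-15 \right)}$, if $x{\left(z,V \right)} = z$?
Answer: $-308$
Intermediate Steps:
$q{\left(w \right)} - x{\left(-25,-15 \right)} = \left(-37\right) 9 - -25 = -333 + 25 = -308$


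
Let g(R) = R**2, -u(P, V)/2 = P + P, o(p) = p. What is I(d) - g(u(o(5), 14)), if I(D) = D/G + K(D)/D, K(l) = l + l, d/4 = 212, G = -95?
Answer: -38658/95 ≈ -406.93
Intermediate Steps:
u(P, V) = -4*P (u(P, V) = -2*(P + P) = -4*P)
d = 848 (d = 4*212 = 848)
K(l) = 2*l
I(D) = 2 - D/95 (I(D) = D/(-95) + (2*D)/D = D*(-1/95) + 2 = -D/95 + 2 = 2 - D/95)
I(d) - g(u(o(5), 14)) = (2 - 1/95*848) - (-4*5)**2 = (2 - 848/95) - 1*(-20)**2 = -658/95 - 1*400 = -658/95 - 400 = -38658/95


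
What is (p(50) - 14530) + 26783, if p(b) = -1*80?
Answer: 12173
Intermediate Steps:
p(b) = -80
(p(50) - 14530) + 26783 = (-80 - 14530) + 26783 = -14610 + 26783 = 12173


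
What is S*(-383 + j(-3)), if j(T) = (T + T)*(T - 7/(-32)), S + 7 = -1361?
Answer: 1002231/2 ≈ 5.0112e+5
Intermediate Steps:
S = -1368 (S = -7 - 1361 = -1368)
j(T) = 2*T*(7/32 + T) (j(T) = (2*T)*(T - 7*(-1/32)) = (2*T)*(T + 7/32) = (2*T)*(7/32 + T) = 2*T*(7/32 + T))
S*(-383 + j(-3)) = -1368*(-383 + (1/16)*(-3)*(7 + 32*(-3))) = -1368*(-383 + (1/16)*(-3)*(7 - 96)) = -1368*(-383 + (1/16)*(-3)*(-89)) = -1368*(-383 + 267/16) = -1368*(-5861/16) = 1002231/2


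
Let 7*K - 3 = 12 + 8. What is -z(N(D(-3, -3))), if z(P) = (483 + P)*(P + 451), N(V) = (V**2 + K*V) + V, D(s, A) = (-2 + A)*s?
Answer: -28013892/49 ≈ -5.7171e+5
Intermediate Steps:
K = 23/7 (K = 3/7 + (12 + 8)/7 = 3/7 + (1/7)*20 = 3/7 + 20/7 = 23/7 ≈ 3.2857)
D(s, A) = s*(-2 + A)
N(V) = V**2 + 30*V/7 (N(V) = (V**2 + 23*V/7) + V = V**2 + 30*V/7)
z(P) = (451 + P)*(483 + P) (z(P) = (483 + P)*(451 + P) = (451 + P)*(483 + P))
-z(N(D(-3, -3))) = -(217833 + ((-3*(-2 - 3))*(30 + 7*(-3*(-2 - 3)))/7)**2 + 934*((-3*(-2 - 3))*(30 + 7*(-3*(-2 - 3)))/7)) = -(217833 + ((-3*(-5))*(30 + 7*(-3*(-5)))/7)**2 + 934*((-3*(-5))*(30 + 7*(-3*(-5)))/7)) = -(217833 + ((1/7)*15*(30 + 7*15))**2 + 934*((1/7)*15*(30 + 7*15))) = -(217833 + ((1/7)*15*(30 + 105))**2 + 934*((1/7)*15*(30 + 105))) = -(217833 + ((1/7)*15*135)**2 + 934*((1/7)*15*135)) = -(217833 + (2025/7)**2 + 934*(2025/7)) = -(217833 + 4100625/49 + 1891350/7) = -1*28013892/49 = -28013892/49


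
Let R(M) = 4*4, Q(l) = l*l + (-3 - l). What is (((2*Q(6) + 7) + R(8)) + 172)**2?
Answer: 62001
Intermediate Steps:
Q(l) = -3 + l**2 - l (Q(l) = l**2 + (-3 - l) = -3 + l**2 - l)
R(M) = 16
(((2*Q(6) + 7) + R(8)) + 172)**2 = (((2*(-3 + 6**2 - 1*6) + 7) + 16) + 172)**2 = (((2*(-3 + 36 - 6) + 7) + 16) + 172)**2 = (((2*27 + 7) + 16) + 172)**2 = (((54 + 7) + 16) + 172)**2 = ((61 + 16) + 172)**2 = (77 + 172)**2 = 249**2 = 62001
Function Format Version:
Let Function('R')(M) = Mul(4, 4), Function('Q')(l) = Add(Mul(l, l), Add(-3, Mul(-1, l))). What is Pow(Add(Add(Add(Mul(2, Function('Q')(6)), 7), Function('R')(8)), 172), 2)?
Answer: 62001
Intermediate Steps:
Function('Q')(l) = Add(-3, Pow(l, 2), Mul(-1, l)) (Function('Q')(l) = Add(Pow(l, 2), Add(-3, Mul(-1, l))) = Add(-3, Pow(l, 2), Mul(-1, l)))
Function('R')(M) = 16
Pow(Add(Add(Add(Mul(2, Function('Q')(6)), 7), Function('R')(8)), 172), 2) = Pow(Add(Add(Add(Mul(2, Add(-3, Pow(6, 2), Mul(-1, 6))), 7), 16), 172), 2) = Pow(Add(Add(Add(Mul(2, Add(-3, 36, -6)), 7), 16), 172), 2) = Pow(Add(Add(Add(Mul(2, 27), 7), 16), 172), 2) = Pow(Add(Add(Add(54, 7), 16), 172), 2) = Pow(Add(Add(61, 16), 172), 2) = Pow(Add(77, 172), 2) = Pow(249, 2) = 62001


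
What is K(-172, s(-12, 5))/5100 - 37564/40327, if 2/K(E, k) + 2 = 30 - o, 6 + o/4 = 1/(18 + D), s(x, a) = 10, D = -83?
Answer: -64828929509/69597949680 ≈ -0.93148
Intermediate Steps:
o = -1564/65 (o = -24 + 4/(18 - 83) = -24 + 4/(-65) = -24 + 4*(-1/65) = -24 - 4/65 = -1564/65 ≈ -24.062)
K(E, k) = 65/1692 (K(E, k) = 2/(-2 + (30 - 1*(-1564/65))) = 2/(-2 + (30 + 1564/65)) = 2/(-2 + 3514/65) = 2/(3384/65) = 2*(65/3384) = 65/1692)
K(-172, s(-12, 5))/5100 - 37564/40327 = (65/1692)/5100 - 37564/40327 = (65/1692)*(1/5100) - 37564*1/40327 = 13/1725840 - 37564/40327 = -64828929509/69597949680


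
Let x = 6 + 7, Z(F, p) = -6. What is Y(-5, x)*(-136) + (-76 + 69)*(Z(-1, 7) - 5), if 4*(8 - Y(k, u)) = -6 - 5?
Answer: -1385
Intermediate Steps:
x = 13
Y(k, u) = 43/4 (Y(k, u) = 8 - (-6 - 5)/4 = 8 - ¼*(-11) = 8 + 11/4 = 43/4)
Y(-5, x)*(-136) + (-76 + 69)*(Z(-1, 7) - 5) = (43/4)*(-136) + (-76 + 69)*(-6 - 5) = -1462 - 7*(-11) = -1462 + 77 = -1385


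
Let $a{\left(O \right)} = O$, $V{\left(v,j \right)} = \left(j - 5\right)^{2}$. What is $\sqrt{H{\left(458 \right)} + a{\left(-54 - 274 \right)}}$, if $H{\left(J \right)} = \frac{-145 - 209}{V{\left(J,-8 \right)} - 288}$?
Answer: $\frac{i \sqrt{4602682}}{119} \approx 18.028 i$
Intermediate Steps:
$V{\left(v,j \right)} = \left(-5 + j\right)^{2}$
$H{\left(J \right)} = \frac{354}{119}$ ($H{\left(J \right)} = \frac{-145 - 209}{\left(-5 - 8\right)^{2} - 288} = - \frac{354}{\left(-13\right)^{2} - 288} = - \frac{354}{169 - 288} = - \frac{354}{-119} = \left(-354\right) \left(- \frac{1}{119}\right) = \frac{354}{119}$)
$\sqrt{H{\left(458 \right)} + a{\left(-54 - 274 \right)}} = \sqrt{\frac{354}{119} - 328} = \sqrt{- \frac{38678}{119}} = \frac{i \sqrt{4602682}}{119}$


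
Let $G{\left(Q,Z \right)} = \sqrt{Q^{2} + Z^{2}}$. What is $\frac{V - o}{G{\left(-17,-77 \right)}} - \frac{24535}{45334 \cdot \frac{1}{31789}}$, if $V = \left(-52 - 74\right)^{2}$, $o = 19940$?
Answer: $- \frac{779943115}{45334} - \frac{2032 \sqrt{6218}}{3109} \approx -17256.0$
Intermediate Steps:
$V = 15876$ ($V = \left(-126\right)^{2} = 15876$)
$\frac{V - o}{G{\left(-17,-77 \right)}} - \frac{24535}{45334 \cdot \frac{1}{31789}} = \frac{15876 - 19940}{\sqrt{\left(-17\right)^{2} + \left(-77\right)^{2}}} - \frac{24535}{45334 \cdot \frac{1}{31789}} = \frac{15876 - 19940}{\sqrt{289 + 5929}} - \frac{24535}{45334 \cdot \frac{1}{31789}} = - \frac{4064}{\sqrt{6218}} - \frac{24535}{\frac{45334}{31789}} = - 4064 \frac{\sqrt{6218}}{6218} - \frac{779943115}{45334} = - \frac{2032 \sqrt{6218}}{3109} - \frac{779943115}{45334} = - \frac{779943115}{45334} - \frac{2032 \sqrt{6218}}{3109}$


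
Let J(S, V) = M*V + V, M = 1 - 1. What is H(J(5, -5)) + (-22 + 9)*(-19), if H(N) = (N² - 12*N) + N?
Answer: 327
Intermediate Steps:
M = 0
J(S, V) = V (J(S, V) = 0*V + V = 0 + V = V)
H(N) = N² - 11*N
H(J(5, -5)) + (-22 + 9)*(-19) = -5*(-11 - 5) + (-22 + 9)*(-19) = -5*(-16) - 13*(-19) = 80 + 247 = 327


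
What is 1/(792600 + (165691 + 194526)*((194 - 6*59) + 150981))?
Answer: 1/54329080757 ≈ 1.8406e-11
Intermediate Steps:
1/(792600 + (165691 + 194526)*((194 - 6*59) + 150981)) = 1/(792600 + 360217*((194 - 354) + 150981)) = 1/(792600 + 360217*(-160 + 150981)) = 1/(792600 + 360217*150821) = 1/(792600 + 54328288157) = 1/54329080757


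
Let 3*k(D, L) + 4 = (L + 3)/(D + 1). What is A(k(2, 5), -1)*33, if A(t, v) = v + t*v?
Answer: -55/3 ≈ -18.333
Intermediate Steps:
k(D, L) = -4/3 + (3 + L)/(3*(1 + D)) (k(D, L) = -4/3 + ((L + 3)/(D + 1))/3 = -4/3 + ((3 + L)/(1 + D))/3 = -4/3 + (3 + L)/(3*(1 + D)))
A(k(2, 5), -1)*33 = -(1 + (-1 + 5 - 4*2)/(3*(1 + 2)))*33 = -(1 + (⅓)*(-1 + 5 - 8)/3)*33 = -(1 + (⅓)*(⅓)*(-4))*33 = -(1 - 4/9)*33 = -1*5/9*33 = -5/9*33 = -55/3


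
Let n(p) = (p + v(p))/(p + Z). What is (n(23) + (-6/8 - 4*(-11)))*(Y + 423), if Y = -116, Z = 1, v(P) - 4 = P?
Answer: 41752/3 ≈ 13917.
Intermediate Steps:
v(P) = 4 + P
n(p) = (4 + 2*p)/(1 + p) (n(p) = (p + (4 + p))/(p + 1) = (4 + 2*p)/(1 + p))
(n(23) + (-6/8 - 4*(-11)))*(Y + 423) = (2*(2 + 23)/(1 + 23) + (-6/8 - 4*(-11)))*(-116 + 423) = (2*25/24 + (-6*⅛ + 44))*307 = (2*(1/24)*25 + (-¾ + 44))*307 = (25/12 + 173/4)*307 = (136/3)*307 = 41752/3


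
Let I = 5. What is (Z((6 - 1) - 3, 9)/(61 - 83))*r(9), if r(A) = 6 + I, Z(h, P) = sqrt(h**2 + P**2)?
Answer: -sqrt(85)/2 ≈ -4.6098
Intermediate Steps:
Z(h, P) = sqrt(P**2 + h**2)
r(A) = 11 (r(A) = 6 + 5 = 11)
(Z((6 - 1) - 3, 9)/(61 - 83))*r(9) = (sqrt(9**2 + ((6 - 1) - 3)**2)/(61 - 83))*11 = (sqrt(81 + (5 - 3)**2)/(-22))*11 = (sqrt(81 + 2**2)*(-1/22))*11 = (sqrt(81 + 4)*(-1/22))*11 = (sqrt(85)*(-1/22))*11 = -sqrt(85)/22*11 = -sqrt(85)/2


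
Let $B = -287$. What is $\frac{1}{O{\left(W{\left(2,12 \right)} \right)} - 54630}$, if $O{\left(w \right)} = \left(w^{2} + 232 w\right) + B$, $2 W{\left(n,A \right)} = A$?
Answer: $- \frac{1}{53489} \approx -1.8695 \cdot 10^{-5}$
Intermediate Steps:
$W{\left(n,A \right)} = \frac{A}{2}$
$O{\left(w \right)} = -287 + w^{2} + 232 w$ ($O{\left(w \right)} = \left(w^{2} + 232 w\right) - 287 = -287 + w^{2} + 232 w$)
$\frac{1}{O{\left(W{\left(2,12 \right)} \right)} - 54630} = \frac{1}{\left(-287 + \left(\frac{1}{2} \cdot 12\right)^{2} + 232 \cdot \frac{1}{2} \cdot 12\right) - 54630} = \frac{1}{\left(-287 + 6^{2} + 232 \cdot 6\right) - 54630} = \frac{1}{\left(-287 + 36 + 1392\right) - 54630} = \frac{1}{1141 - 54630} = \frac{1}{-53489} = - \frac{1}{53489}$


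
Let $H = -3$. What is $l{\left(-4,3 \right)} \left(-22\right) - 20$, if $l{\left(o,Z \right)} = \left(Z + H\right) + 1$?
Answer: $-42$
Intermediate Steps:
$l{\left(o,Z \right)} = -2 + Z$ ($l{\left(o,Z \right)} = \left(Z - 3\right) + 1 = \left(-3 + Z\right) + 1 = -2 + Z$)
$l{\left(-4,3 \right)} \left(-22\right) - 20 = \left(-2 + 3\right) \left(-22\right) - 20 = 1 \left(-22\right) - 20 = -22 - 20 = -42$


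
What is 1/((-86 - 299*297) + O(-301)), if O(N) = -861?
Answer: -1/89750 ≈ -1.1142e-5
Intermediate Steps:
1/((-86 - 299*297) + O(-301)) = 1/((-86 - 299*297) - 861) = 1/((-86 - 88803) - 861) = 1/(-88889 - 861) = 1/(-89750) = -1/89750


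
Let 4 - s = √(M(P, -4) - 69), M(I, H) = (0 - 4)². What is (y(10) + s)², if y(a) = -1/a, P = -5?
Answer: (39 - 10*I*√53)²/100 ≈ -37.79 - 56.785*I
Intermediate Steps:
M(I, H) = 16 (M(I, H) = (-4)² = 16)
s = 4 - I*√53 (s = 4 - √(16 - 69) = 4 - √(-53) = 4 - I*√53 ≈ 4.0 - 7.2801*I)
(y(10) + s)² = (-1/10 + (4 - I*√53))² = (-1*⅒ + (4 - I*√53))² = (-⅒ + (4 - I*√53))² = (39/10 - I*√53)²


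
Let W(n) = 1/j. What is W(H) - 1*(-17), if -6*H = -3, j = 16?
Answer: 273/16 ≈ 17.063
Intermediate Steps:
H = 1/2 (H = -1/6*(-3) = 1/2 ≈ 0.50000)
W(n) = 1/16
W(H) - 1*(-17) = 1/16 - 1*(-17) = 1/16 + 17 = 273/16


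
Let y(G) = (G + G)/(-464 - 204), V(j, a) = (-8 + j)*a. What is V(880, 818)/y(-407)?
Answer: 238240864/407 ≈ 5.8536e+5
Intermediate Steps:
V(j, a) = a*(-8 + j)
y(G) = -G/334 (y(G) = (2*G)/(-668) = (2*G)*(-1/668) = -G/334)
V(880, 818)/y(-407) = (818*(-8 + 880))/((-1/334*(-407))) = (818*872)/(407/334) = 713296*(334/407) = 238240864/407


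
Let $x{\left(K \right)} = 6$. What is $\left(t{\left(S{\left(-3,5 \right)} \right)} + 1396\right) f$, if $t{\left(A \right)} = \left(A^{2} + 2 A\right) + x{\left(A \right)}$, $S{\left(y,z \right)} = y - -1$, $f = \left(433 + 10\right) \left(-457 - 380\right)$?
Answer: $-519848982$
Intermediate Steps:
$f = -370791$ ($f = 443 \left(-837\right) = -370791$)
$S{\left(y,z \right)} = 1 + y$ ($S{\left(y,z \right)} = y + 1 = 1 + y$)
$t{\left(A \right)} = 6 + A^{2} + 2 A$ ($t{\left(A \right)} = \left(A^{2} + 2 A\right) + 6 = 6 + A^{2} + 2 A$)
$\left(t{\left(S{\left(-3,5 \right)} \right)} + 1396\right) f = \left(\left(6 + \left(1 - 3\right)^{2} + 2 \left(1 - 3\right)\right) + 1396\right) \left(-370791\right) = \left(\left(6 + \left(-2\right)^{2} + 2 \left(-2\right)\right) + 1396\right) \left(-370791\right) = \left(\left(6 + 4 - 4\right) + 1396\right) \left(-370791\right) = \left(6 + 1396\right) \left(-370791\right) = 1402 \left(-370791\right) = -519848982$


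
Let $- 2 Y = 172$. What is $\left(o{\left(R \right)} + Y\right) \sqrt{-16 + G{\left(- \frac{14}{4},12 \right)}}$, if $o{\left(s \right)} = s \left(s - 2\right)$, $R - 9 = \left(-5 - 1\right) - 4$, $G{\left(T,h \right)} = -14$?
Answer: $- 83 i \sqrt{30} \approx - 454.61 i$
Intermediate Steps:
$Y = -86$ ($Y = \left(- \frac{1}{2}\right) 172 = -86$)
$R = -1$ ($R = 9 - 10 = -1$)
$o{\left(s \right)} = s \left(-2 + s\right)$
$\left(o{\left(R \right)} + Y\right) \sqrt{-16 + G{\left(- \frac{14}{4},12 \right)}} = \left(- (-2 - 1) - 86\right) \sqrt{-16 - 14} = \left(\left(-1\right) \left(-3\right) - 86\right) \sqrt{-30} = \left(3 - 86\right) i \sqrt{30} = - 83 i \sqrt{30}$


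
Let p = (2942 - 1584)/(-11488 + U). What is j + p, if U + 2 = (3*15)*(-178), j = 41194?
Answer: 401640821/9750 ≈ 41194.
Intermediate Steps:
U = -8012 (U = -2 + (3*15)*(-178) = -2 + 45*(-178) = -2 - 8010 = -8012)
p = -679/9750 (p = (2942 - 1584)/(-11488 - 8012) = 1358/(-19500) = 1358*(-1/19500) = -679/9750 ≈ -0.069641)
j + p = 41194 - 679/9750 = 401640821/9750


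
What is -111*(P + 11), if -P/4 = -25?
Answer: -12321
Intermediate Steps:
P = 100 (P = -4*(-25) = 100)
-111*(P + 11) = -111*(100 + 11) = -111*111 = -12321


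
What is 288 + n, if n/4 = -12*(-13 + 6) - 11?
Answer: 580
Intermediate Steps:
n = 292 (n = 4*(-12*(-13 + 6) - 11) = 4*(-12*(-7) - 11) = 4*(84 - 11) = 4*73 = 292)
288 + n = 288 + 292 = 580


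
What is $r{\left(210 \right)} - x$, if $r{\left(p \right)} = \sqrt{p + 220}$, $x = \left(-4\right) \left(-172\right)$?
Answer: $-688 + \sqrt{430} \approx -667.26$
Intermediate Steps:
$x = 688$
$r{\left(p \right)} = \sqrt{220 + p}$
$r{\left(210 \right)} - x = \sqrt{220 + 210} - 688 = \sqrt{430} - 688 = -688 + \sqrt{430}$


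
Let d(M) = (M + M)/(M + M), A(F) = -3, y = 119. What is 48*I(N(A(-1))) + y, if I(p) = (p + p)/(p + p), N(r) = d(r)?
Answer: 167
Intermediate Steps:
d(M) = 1 (d(M) = (2*M)/((2*M)) = (2*M)*(1/(2*M)) = 1)
N(r) = 1
I(p) = 1 (I(p) = (2*p)/((2*p)) = (2*p)*(1/(2*p)) = 1)
48*I(N(A(-1))) + y = 48*1 + 119 = 48 + 119 = 167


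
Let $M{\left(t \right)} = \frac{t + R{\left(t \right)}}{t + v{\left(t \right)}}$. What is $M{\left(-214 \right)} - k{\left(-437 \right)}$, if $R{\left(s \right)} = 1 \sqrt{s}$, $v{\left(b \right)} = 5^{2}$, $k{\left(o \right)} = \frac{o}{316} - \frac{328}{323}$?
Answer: $\frac{68109563}{19290852} - \frac{i \sqrt{214}}{189} \approx 3.5307 - 0.077401 i$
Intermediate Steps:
$k{\left(o \right)} = - \frac{328}{323} + \frac{o}{316}$ ($k{\left(o \right)} = o \frac{1}{316} - \frac{328}{323} = \frac{o}{316} - \frac{328}{323} = - \frac{328}{323} + \frac{o}{316}$)
$v{\left(b \right)} = 25$
$R{\left(s \right)} = \sqrt{s}$
$M{\left(t \right)} = \frac{t + \sqrt{t}}{25 + t}$ ($M{\left(t \right)} = \frac{t + \sqrt{t}}{t + 25} = \frac{t + \sqrt{t}}{25 + t}$)
$M{\left(-214 \right)} - k{\left(-437 \right)} = \frac{-214 + \sqrt{-214}}{25 - 214} - \left(- \frac{328}{323} + \frac{1}{316} \left(-437\right)\right) = \frac{-214 + i \sqrt{214}}{-189} - \left(- \frac{328}{323} - \frac{437}{316}\right) = - \frac{-214 + i \sqrt{214}}{189} - - \frac{244799}{102068} = \left(\frac{214}{189} - \frac{i \sqrt{214}}{189}\right) + \frac{244799}{102068} = \frac{68109563}{19290852} - \frac{i \sqrt{214}}{189}$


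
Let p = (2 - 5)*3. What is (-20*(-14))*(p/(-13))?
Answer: 2520/13 ≈ 193.85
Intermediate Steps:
p = -9 (p = -3*3 = -9)
(-20*(-14))*(p/(-13)) = (-20*(-14))*(-9/(-13)) = 280*(-9*(-1/13)) = 280*(9/13) = 2520/13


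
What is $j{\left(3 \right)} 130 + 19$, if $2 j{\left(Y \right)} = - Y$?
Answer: $-176$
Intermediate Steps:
$j{\left(Y \right)} = - \frac{Y}{2}$ ($j{\left(Y \right)} = \frac{\left(-1\right) Y}{2} = - \frac{Y}{2}$)
$j{\left(3 \right)} 130 + 19 = \left(- \frac{1}{2}\right) 3 \cdot 130 + 19 = \left(- \frac{3}{2}\right) 130 + 19 = -195 + 19 = -176$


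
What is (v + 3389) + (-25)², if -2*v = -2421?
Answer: 10449/2 ≈ 5224.5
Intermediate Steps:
v = 2421/2 (v = -½*(-2421) = 2421/2 ≈ 1210.5)
(v + 3389) + (-25)² = (2421/2 + 3389) + (-25)² = 9199/2 + 625 = 10449/2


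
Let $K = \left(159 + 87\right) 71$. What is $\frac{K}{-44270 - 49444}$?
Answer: $- \frac{2911}{15619} \approx -0.18638$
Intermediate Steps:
$K = 17466$ ($K = 246 \cdot 71 = 17466$)
$\frac{K}{-44270 - 49444} = \frac{17466}{-44270 - 49444} = \frac{17466}{-93714} = 17466 \left(- \frac{1}{93714}\right) = - \frac{2911}{15619}$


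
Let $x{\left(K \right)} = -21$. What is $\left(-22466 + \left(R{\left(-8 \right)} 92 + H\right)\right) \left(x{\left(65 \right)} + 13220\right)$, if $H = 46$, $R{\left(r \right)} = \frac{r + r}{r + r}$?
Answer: $-294707272$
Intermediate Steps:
$R{\left(r \right)} = 1$ ($R{\left(r \right)} = \frac{2 r}{2 r} = 2 r \frac{1}{2 r} = 1$)
$\left(-22466 + \left(R{\left(-8 \right)} 92 + H\right)\right) \left(x{\left(65 \right)} + 13220\right) = \left(-22466 + \left(1 \cdot 92 + 46\right)\right) \left(-21 + 13220\right) = \left(-22466 + \left(92 + 46\right)\right) 13199 = \left(-22466 + 138\right) 13199 = \left(-22328\right) 13199 = -294707272$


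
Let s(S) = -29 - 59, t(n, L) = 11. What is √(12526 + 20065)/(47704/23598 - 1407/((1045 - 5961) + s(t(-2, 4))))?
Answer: 6560244*√32591/15106289 ≈ 78.399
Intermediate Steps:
s(S) = -88
√(12526 + 20065)/(47704/23598 - 1407/((1045 - 5961) + s(t(-2, 4)))) = √(12526 + 20065)/(47704/23598 - 1407/((1045 - 5961) - 88)) = √32591/(47704*(1/23598) - 1407/(-4916 - 88)) = √32591/(23852/11799 - 1407/(-5004)) = √32591/(23852/11799 - 1407*(-1/5004)) = √32591/(23852/11799 + 469/1668) = √32591/(15106289/6560244) = √32591*(6560244/15106289) = 6560244*√32591/15106289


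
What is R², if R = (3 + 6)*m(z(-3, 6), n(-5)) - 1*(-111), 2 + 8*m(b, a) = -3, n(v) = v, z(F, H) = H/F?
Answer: 710649/64 ≈ 11104.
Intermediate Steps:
m(b, a) = -5/8 (m(b, a) = -¼ + (⅛)*(-3) = -¼ - 3/8 = -5/8)
R = 843/8 (R = (3 + 6)*(-5/8) - 1*(-111) = 9*(-5/8) + 111 = -45/8 + 111 = 843/8 ≈ 105.38)
R² = (843/8)² = 710649/64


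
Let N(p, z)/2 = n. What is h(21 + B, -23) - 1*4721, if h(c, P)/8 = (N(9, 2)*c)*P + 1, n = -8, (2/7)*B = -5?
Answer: 5591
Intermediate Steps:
B = -35/2 (B = (7/2)*(-5) = -35/2 ≈ -17.500)
N(p, z) = -16 (N(p, z) = 2*(-8) = -16)
h(c, P) = 8 - 128*P*c (h(c, P) = 8*((-16*c)*P + 1) = 8*(-16*P*c + 1) = 8*(1 - 16*P*c) = 8 - 128*P*c)
h(21 + B, -23) - 1*4721 = (8 - 128*(-23)*(21 - 35/2)) - 1*4721 = (8 - 128*(-23)*7/2) - 4721 = (8 + 10304) - 4721 = 10312 - 4721 = 5591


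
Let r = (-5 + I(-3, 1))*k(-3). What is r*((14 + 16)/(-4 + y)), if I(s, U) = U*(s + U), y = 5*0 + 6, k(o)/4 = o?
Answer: 1260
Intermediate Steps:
k(o) = 4*o
y = 6 (y = 0 + 6 = 6)
I(s, U) = U*(U + s)
r = 84 (r = (-5 + 1*(1 - 3))*(4*(-3)) = (-5 + 1*(-2))*(-12) = (-5 - 2)*(-12) = -7*(-12) = 84)
r*((14 + 16)/(-4 + y)) = 84*((14 + 16)/(-4 + 6)) = 84*(30/2) = 84*(30*(½)) = 84*15 = 1260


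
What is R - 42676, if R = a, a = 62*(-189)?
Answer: -54394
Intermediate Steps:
a = -11718
R = -11718
R - 42676 = -11718 - 42676 = -54394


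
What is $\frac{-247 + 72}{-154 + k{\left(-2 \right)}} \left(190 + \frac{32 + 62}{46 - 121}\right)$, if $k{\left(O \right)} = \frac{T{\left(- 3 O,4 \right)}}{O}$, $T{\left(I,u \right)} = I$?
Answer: $\frac{99092}{471} \approx 210.39$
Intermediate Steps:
$k{\left(O \right)} = -3$ ($k{\left(O \right)} = \frac{\left(-3\right) O}{O} = -3$)
$\frac{-247 + 72}{-154 + k{\left(-2 \right)}} \left(190 + \frac{32 + 62}{46 - 121}\right) = \frac{-247 + 72}{-154 - 3} \left(190 + \frac{32 + 62}{46 - 121}\right) = - \frac{175}{-157} \left(190 + \frac{94}{-75}\right) = \left(-175\right) \left(- \frac{1}{157}\right) \left(190 + 94 \left(- \frac{1}{75}\right)\right) = \frac{175 \left(190 - \frac{94}{75}\right)}{157} = \frac{175}{157} \cdot \frac{14156}{75} = \frac{99092}{471}$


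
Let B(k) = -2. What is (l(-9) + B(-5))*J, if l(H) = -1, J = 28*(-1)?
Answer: 84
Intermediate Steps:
J = -28
(l(-9) + B(-5))*J = (-1 - 2)*(-28) = -3*(-28) = 84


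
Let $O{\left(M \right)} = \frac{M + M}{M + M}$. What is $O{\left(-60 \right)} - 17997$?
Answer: $-17996$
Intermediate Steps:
$O{\left(M \right)} = 1$ ($O{\left(M \right)} = \frac{2 M}{2 M} = 2 M \frac{1}{2 M} = 1$)
$O{\left(-60 \right)} - 17997 = 1 - 17997 = -17996$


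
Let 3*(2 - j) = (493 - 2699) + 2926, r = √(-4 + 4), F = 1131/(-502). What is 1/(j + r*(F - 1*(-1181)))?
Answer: -1/238 ≈ -0.0042017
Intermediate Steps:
F = -1131/502 (F = 1131*(-1/502) = -1131/502 ≈ -2.2530)
r = 0 (r = √0 = 0)
j = -238 (j = 2 - ((493 - 2699) + 2926)/3 = 2 - (-2206 + 2926)/3 = 2 - ⅓*720 = 2 - 240 = -238)
1/(j + r*(F - 1*(-1181))) = 1/(-238 + 0*(-1131/502 - 1*(-1181))) = 1/(-238 + 0*(-1131/502 + 1181)) = 1/(-238 + 0*(591731/502)) = 1/(-238 + 0) = 1/(-238) = -1/238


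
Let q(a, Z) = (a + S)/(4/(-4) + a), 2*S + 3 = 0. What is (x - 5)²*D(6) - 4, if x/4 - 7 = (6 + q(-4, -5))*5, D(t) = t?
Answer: 163346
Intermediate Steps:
S = -3/2 (S = -3/2 + (½)*0 = -3/2 + 0 = -3/2 ≈ -1.5000)
q(a, Z) = (-3/2 + a)/(-1 + a) (q(a, Z) = (a - 3/2)/(4/(-4) + a) = (-3/2 + a)/(4*(-¼) + a) = (-3/2 + a)/(-1 + a))
x = 170 (x = 28 + 4*((6 + (-3/2 - 4)/(-1 - 4))*5) = 28 + 4*((6 - 11/2/(-5))*5) = 28 + 4*((6 - ⅕*(-11/2))*5) = 28 + 4*((6 + 11/10)*5) = 28 + 4*((71/10)*5) = 28 + 4*(71/2) = 28 + 142 = 170)
(x - 5)²*D(6) - 4 = (170 - 5)²*6 - 4 = 165²*6 - 4 = 27225*6 - 4 = 163350 - 4 = 163346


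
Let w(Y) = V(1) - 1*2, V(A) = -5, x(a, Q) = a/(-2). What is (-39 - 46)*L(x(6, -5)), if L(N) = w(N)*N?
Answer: -1785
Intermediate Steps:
x(a, Q) = -a/2 (x(a, Q) = a*(-1/2) = -a/2)
w(Y) = -7 (w(Y) = -5 - 1*2 = -5 - 2 = -7)
L(N) = -7*N
(-39 - 46)*L(x(6, -5)) = (-39 - 46)*(-(-7)*6/2) = -(-595)*(-3) = -85*21 = -1785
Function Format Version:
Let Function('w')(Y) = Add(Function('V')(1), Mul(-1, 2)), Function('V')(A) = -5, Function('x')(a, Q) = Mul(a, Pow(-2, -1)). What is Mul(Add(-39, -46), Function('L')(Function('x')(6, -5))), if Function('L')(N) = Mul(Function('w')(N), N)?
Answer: -1785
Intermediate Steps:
Function('x')(a, Q) = Mul(Rational(-1, 2), a) (Function('x')(a, Q) = Mul(a, Rational(-1, 2)) = Mul(Rational(-1, 2), a))
Function('w')(Y) = -7 (Function('w')(Y) = Add(-5, Mul(-1, 2)) = Add(-5, -2) = -7)
Function('L')(N) = Mul(-7, N)
Mul(Add(-39, -46), Function('L')(Function('x')(6, -5))) = Mul(Add(-39, -46), Mul(-7, Mul(Rational(-1, 2), 6))) = Mul(-85, Mul(-7, -3)) = Mul(-85, 21) = -1785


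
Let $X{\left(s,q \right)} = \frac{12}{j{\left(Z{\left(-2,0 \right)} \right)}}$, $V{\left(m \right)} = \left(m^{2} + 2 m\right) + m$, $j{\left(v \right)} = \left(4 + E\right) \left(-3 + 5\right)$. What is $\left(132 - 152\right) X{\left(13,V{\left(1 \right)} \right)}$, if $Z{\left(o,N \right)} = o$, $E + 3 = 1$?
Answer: $-60$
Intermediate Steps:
$E = -2$ ($E = -3 + 1 = -2$)
$j{\left(v \right)} = 4$ ($j{\left(v \right)} = \left(4 - 2\right) \left(-3 + 5\right) = 2 \cdot 2 = 4$)
$V{\left(m \right)} = m^{2} + 3 m$
$X{\left(s,q \right)} = 3$ ($X{\left(s,q \right)} = \frac{12}{4} = 12 \cdot \frac{1}{4} = 3$)
$\left(132 - 152\right) X{\left(13,V{\left(1 \right)} \right)} = \left(132 - 152\right) 3 = \left(-20\right) 3 = -60$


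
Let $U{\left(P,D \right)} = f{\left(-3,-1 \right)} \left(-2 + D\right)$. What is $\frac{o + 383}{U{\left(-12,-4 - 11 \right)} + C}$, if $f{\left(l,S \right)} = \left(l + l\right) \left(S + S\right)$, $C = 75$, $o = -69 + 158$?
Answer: $- \frac{472}{129} \approx -3.6589$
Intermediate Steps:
$o = 89$
$f{\left(l,S \right)} = 4 S l$ ($f{\left(l,S \right)} = 2 l 2 S = 4 S l$)
$U{\left(P,D \right)} = -24 + 12 D$ ($U{\left(P,D \right)} = 4 \left(-1\right) \left(-3\right) \left(-2 + D\right) = 12 \left(-2 + D\right) = -24 + 12 D$)
$\frac{o + 383}{U{\left(-12,-4 - 11 \right)} + C} = \frac{89 + 383}{\left(-24 + 12 \left(-4 - 11\right)\right) + 75} = \frac{472}{\left(-24 + 12 \left(-4 - 11\right)\right) + 75} = \frac{472}{\left(-24 + 12 \left(-15\right)\right) + 75} = \frac{472}{\left(-24 - 180\right) + 75} = \frac{472}{-204 + 75} = \frac{472}{-129} = 472 \left(- \frac{1}{129}\right) = - \frac{472}{129}$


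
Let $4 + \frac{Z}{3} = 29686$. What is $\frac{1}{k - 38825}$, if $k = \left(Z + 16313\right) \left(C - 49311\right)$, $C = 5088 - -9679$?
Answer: $- \frac{1}{3639560121} \approx -2.7476 \cdot 10^{-10}$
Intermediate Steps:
$Z = 89046$ ($Z = -12 + 3 \cdot 29686 = -12 + 89058 = 89046$)
$C = 14767$ ($C = 5088 + 9679 = 14767$)
$k = -3639521296$ ($k = \left(89046 + 16313\right) \left(14767 - 49311\right) = 105359 \left(-34544\right) = -3639521296$)
$\frac{1}{k - 38825} = \frac{1}{-3639521296 - 38825} = \frac{1}{-3639560121} = - \frac{1}{3639560121}$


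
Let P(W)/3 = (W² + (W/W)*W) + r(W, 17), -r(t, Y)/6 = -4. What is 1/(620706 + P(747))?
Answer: 1/2297046 ≈ 4.3534e-7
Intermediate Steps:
r(t, Y) = 24 (r(t, Y) = -6*(-4) = 24)
P(W) = 72 + 3*W + 3*W² (P(W) = 3*((W² + (W/W)*W) + 24) = 3*((W² + 1*W) + 24) = 3*((W² + W) + 24) = 3*((W + W²) + 24) = 3*(24 + W + W²) = 72 + 3*W + 3*W²)
1/(620706 + P(747)) = 1/(620706 + (72 + 3*747 + 3*747²)) = 1/(620706 + (72 + 2241 + 3*558009)) = 1/(620706 + (72 + 2241 + 1674027)) = 1/(620706 + 1676340) = 1/2297046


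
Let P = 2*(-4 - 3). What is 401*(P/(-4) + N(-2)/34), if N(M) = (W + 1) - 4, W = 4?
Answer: 24060/17 ≈ 1415.3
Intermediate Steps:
N(M) = 1 (N(M) = (4 + 1) - 4 = 5 - 4 = 1)
P = -14 (P = 2*(-7) = -14)
401*(P/(-4) + N(-2)/34) = 401*(-14/(-4) + 1/34) = 401*(-14*(-¼) + 1*(1/34)) = 401*(7/2 + 1/34) = 401*(60/17) = 24060/17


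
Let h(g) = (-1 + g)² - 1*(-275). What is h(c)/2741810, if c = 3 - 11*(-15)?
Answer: 14082/1370905 ≈ 0.010272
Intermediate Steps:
c = 168 (c = 3 + 165 = 168)
h(g) = 275 + (-1 + g)² (h(g) = (-1 + g)² + 275 = 275 + (-1 + g)²)
h(c)/2741810 = (275 + (-1 + 168)²)/2741810 = (275 + 167²)*(1/2741810) = (275 + 27889)*(1/2741810) = 28164*(1/2741810) = 14082/1370905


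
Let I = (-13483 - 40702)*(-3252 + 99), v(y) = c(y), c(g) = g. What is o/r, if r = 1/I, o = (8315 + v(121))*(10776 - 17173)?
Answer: -9219682602093060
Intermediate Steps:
v(y) = y
I = 170845305 (I = -54185*(-3153) = 170845305)
o = -53965092 (o = (8315 + 121)*(10776 - 17173) = 8436*(-6397) = -53965092)
r = 1/170845305 ≈ 5.8532e-9
o/r = -53965092/1/170845305 = -53965092*170845305 = -9219682602093060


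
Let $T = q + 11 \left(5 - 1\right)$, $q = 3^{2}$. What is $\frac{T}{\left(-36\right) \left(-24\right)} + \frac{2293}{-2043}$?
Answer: $- \frac{208097}{196128} \approx -1.061$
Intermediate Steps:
$q = 9$
$T = 53$ ($T = 9 + 11 \left(5 - 1\right) = 9 + 11 \cdot 4 = 9 + 44 = 53$)
$\frac{T}{\left(-36\right) \left(-24\right)} + \frac{2293}{-2043} = \frac{53}{\left(-36\right) \left(-24\right)} + \frac{2293}{-2043} = \frac{53}{864} + 2293 \left(- \frac{1}{2043}\right) = 53 \cdot \frac{1}{864} - \frac{2293}{2043} = \frac{53}{864} - \frac{2293}{2043} = - \frac{208097}{196128}$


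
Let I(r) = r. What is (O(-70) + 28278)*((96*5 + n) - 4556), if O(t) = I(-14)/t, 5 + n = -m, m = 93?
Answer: -590166034/5 ≈ -1.1803e+8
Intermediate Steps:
n = -98 (n = -5 - 1*93 = -5 - 93 = -98)
O(t) = -14/t
(O(-70) + 28278)*((96*5 + n) - 4556) = (-14/(-70) + 28278)*((96*5 - 98) - 4556) = (-14*(-1/70) + 28278)*((480 - 98) - 4556) = (⅕ + 28278)*(382 - 4556) = (141391/5)*(-4174) = -590166034/5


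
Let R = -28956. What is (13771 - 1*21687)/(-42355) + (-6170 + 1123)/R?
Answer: 442981381/1226431380 ≈ 0.36120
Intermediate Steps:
(13771 - 1*21687)/(-42355) + (-6170 + 1123)/R = (13771 - 1*21687)/(-42355) + (-6170 + 1123)/(-28956) = (13771 - 21687)*(-1/42355) - 5047*(-1/28956) = -7916*(-1/42355) + 5047/28956 = 7916/42355 + 5047/28956 = 442981381/1226431380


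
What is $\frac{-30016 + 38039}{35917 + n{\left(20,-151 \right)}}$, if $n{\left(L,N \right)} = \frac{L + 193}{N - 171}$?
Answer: $\frac{2583406}{11565061} \approx 0.22338$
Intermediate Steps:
$n{\left(L,N \right)} = \frac{193 + L}{-171 + N}$
$\frac{-30016 + 38039}{35917 + n{\left(20,-151 \right)}} = \frac{-30016 + 38039}{35917 + \frac{193 + 20}{-171 - 151}} = \frac{8023}{35917 + \frac{1}{-322} \cdot 213} = \frac{8023}{35917 - \frac{213}{322}} = \frac{8023}{\frac{11565061}{322}} = 8023 \cdot \frac{322}{11565061} = \frac{2583406}{11565061}$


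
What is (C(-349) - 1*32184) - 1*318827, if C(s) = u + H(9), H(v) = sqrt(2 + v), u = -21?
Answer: -351032 + sqrt(11) ≈ -3.5103e+5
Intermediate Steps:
C(s) = -21 + sqrt(11) (C(s) = -21 + sqrt(2 + 9) = -21 + sqrt(11))
(C(-349) - 1*32184) - 1*318827 = ((-21 + sqrt(11)) - 1*32184) - 1*318827 = ((-21 + sqrt(11)) - 32184) - 318827 = (-32205 + sqrt(11)) - 318827 = -351032 + sqrt(11)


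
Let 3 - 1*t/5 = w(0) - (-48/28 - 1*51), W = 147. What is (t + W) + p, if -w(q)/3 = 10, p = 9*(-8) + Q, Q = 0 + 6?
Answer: -123/7 ≈ -17.571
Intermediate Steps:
Q = 6
p = -66 (p = 9*(-8) + 6 = -72 + 6 = -66)
w(q) = -30 (w(q) = -3*10 = -30)
t = -690/7 (t = 15 - 5*(-30 - (-48/28 - 1*51)) = 15 - 5*(-30 - (-48*1/28 - 51)) = 15 - 5*(-30 - (-12/7 - 51)) = 15 - 5*(-30 - 1*(-369/7)) = 15 - 5*(-30 + 369/7) = 15 - 5*159/7 = 15 - 795/7 = -690/7 ≈ -98.571)
(t + W) + p = (-690/7 + 147) - 66 = 339/7 - 66 = -123/7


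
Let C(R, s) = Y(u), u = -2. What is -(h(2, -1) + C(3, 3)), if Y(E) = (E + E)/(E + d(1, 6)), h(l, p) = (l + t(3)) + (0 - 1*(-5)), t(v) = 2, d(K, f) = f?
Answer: -8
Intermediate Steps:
h(l, p) = 7 + l (h(l, p) = (l + 2) + (0 - 1*(-5)) = (2 + l) + (0 + 5) = (2 + l) + 5 = 7 + l)
Y(E) = 2*E/(6 + E) (Y(E) = (E + E)/(E + 6) = (2*E)/(6 + E) = 2*E/(6 + E))
C(R, s) = -1 (C(R, s) = 2*(-2)/(6 - 2) = 2*(-2)/4 = 2*(-2)*(1/4) = -1)
-(h(2, -1) + C(3, 3)) = -((7 + 2) - 1) = -(9 - 1) = -1*8 = -8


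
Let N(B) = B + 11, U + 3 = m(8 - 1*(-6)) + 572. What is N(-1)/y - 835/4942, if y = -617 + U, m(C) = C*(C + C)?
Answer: -59455/425012 ≈ -0.13989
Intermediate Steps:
m(C) = 2*C² (m(C) = C*(2*C) = 2*C²)
U = 961 (U = -3 + (2*(8 - 1*(-6))² + 572) = -3 + (2*(8 + 6)² + 572) = -3 + (2*14² + 572) = -3 + (2*196 + 572) = -3 + (392 + 572) = -3 + 964 = 961)
N(B) = 11 + B
y = 344 (y = -617 + 961 = 344)
N(-1)/y - 835/4942 = (11 - 1)/344 - 835/4942 = 10*(1/344) - 835*1/4942 = 5/172 - 835/4942 = -59455/425012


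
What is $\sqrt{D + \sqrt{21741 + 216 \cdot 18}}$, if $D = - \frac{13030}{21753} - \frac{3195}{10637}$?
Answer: $\frac{\sqrt{-5350198090499405 + 5948865209858769 \sqrt{25629}}}{77128887} \approx 12.617$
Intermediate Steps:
$D = - \frac{208100945}{231386661}$ ($D = \left(-13030\right) \frac{1}{21753} - \frac{3195}{10637} = - \frac{13030}{21753} - \frac{3195}{10637} = - \frac{208100945}{231386661} \approx -0.89936$)
$\sqrt{D + \sqrt{21741 + 216 \cdot 18}} = \sqrt{- \frac{208100945}{231386661} + \sqrt{21741 + 216 \cdot 18}} = \sqrt{- \frac{208100945}{231386661} + \sqrt{21741 + 3888}} = \sqrt{- \frac{208100945}{231386661} + \sqrt{25629}}$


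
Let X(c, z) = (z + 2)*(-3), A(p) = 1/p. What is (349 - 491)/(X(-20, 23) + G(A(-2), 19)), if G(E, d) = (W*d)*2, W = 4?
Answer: -142/77 ≈ -1.8442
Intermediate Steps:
A(p) = 1/p
G(E, d) = 8*d (G(E, d) = (4*d)*2 = 8*d)
X(c, z) = -6 - 3*z (X(c, z) = (2 + z)*(-3) = -6 - 3*z)
(349 - 491)/(X(-20, 23) + G(A(-2), 19)) = (349 - 491)/((-6 - 3*23) + 8*19) = -142/((-6 - 69) + 152) = -142/(-75 + 152) = -142/77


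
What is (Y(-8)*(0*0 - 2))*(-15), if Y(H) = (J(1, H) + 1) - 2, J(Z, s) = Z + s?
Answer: -240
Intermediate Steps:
Y(H) = H (Y(H) = ((1 + H) + 1) - 2 = (2 + H) - 2 = H)
(Y(-8)*(0*0 - 2))*(-15) = -8*(0*0 - 2)*(-15) = -8*(0 - 2)*(-15) = -8*(-2)*(-15) = 16*(-15) = -240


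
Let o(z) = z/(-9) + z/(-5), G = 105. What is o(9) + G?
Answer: 511/5 ≈ 102.20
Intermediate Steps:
o(z) = -14*z/45 (o(z) = z*(-1/9) + z*(-1/5) = -z/9 - z/5 = -14*z/45)
o(9) + G = -14/45*9 + 105 = -14/5 + 105 = 511/5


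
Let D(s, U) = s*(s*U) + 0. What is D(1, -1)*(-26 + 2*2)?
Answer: 22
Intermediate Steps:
D(s, U) = U*s² (D(s, U) = s*(U*s) + 0 = U*s² + 0 = U*s²)
D(1, -1)*(-26 + 2*2) = (-1*1²)*(-26 + 2*2) = (-1*1)*(-26 + 4) = -1*(-22) = 22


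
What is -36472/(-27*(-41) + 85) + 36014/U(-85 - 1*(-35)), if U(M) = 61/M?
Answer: -268582399/9089 ≈ -29550.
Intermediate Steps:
-36472/(-27*(-41) + 85) + 36014/U(-85 - 1*(-35)) = -36472/(-27*(-41) + 85) + 36014/((61/(-85 - 1*(-35)))) = -36472/(1107 + 85) + 36014/((61/(-85 + 35))) = -36472/1192 + 36014/((61/(-50))) = -36472*1/1192 + 36014/((61*(-1/50))) = -4559/149 + 36014/(-61/50) = -4559/149 + 36014*(-50/61) = -4559/149 - 1800700/61 = -268582399/9089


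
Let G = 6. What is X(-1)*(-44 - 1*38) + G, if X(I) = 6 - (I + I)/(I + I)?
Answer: -404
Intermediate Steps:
X(I) = 5 (X(I) = 6 - 2*I/(2*I) = 6 - 2*I*1/(2*I) = 6 - 1*1 = 6 - 1 = 5)
X(-1)*(-44 - 1*38) + G = 5*(-44 - 1*38) + 6 = 5*(-44 - 38) + 6 = 5*(-82) + 6 = -410 + 6 = -404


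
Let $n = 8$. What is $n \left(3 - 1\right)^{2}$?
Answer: $32$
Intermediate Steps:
$n \left(3 - 1\right)^{2} = 8 \left(3 - 1\right)^{2} = 8 \cdot 2^{2} = 8 \cdot 4 = 32$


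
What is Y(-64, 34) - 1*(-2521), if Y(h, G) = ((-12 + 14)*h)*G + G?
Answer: -1797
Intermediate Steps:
Y(h, G) = G + 2*G*h (Y(h, G) = (2*h)*G + G = 2*G*h + G = G + 2*G*h)
Y(-64, 34) - 1*(-2521) = 34*(1 + 2*(-64)) - 1*(-2521) = 34*(1 - 128) + 2521 = 34*(-127) + 2521 = -4318 + 2521 = -1797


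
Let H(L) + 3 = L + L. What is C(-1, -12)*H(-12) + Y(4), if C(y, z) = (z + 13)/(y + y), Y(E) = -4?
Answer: 19/2 ≈ 9.5000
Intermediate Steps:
H(L) = -3 + 2*L (H(L) = -3 + (L + L) = -3 + 2*L)
C(y, z) = (13 + z)/(2*y) (C(y, z) = (13 + z)/((2*y)) = (13 + z)*(1/(2*y)) = (13 + z)/(2*y))
C(-1, -12)*H(-12) + Y(4) = ((½)*(13 - 12)/(-1))*(-3 + 2*(-12)) - 4 = ((½)*(-1)*1)*(-3 - 24) - 4 = -½*(-27) - 4 = 27/2 - 4 = 19/2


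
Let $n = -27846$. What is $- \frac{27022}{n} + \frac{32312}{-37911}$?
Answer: $\frac{20778515}{175944951} \approx 0.1181$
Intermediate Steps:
$- \frac{27022}{n} + \frac{32312}{-37911} = - \frac{27022}{-27846} + \frac{32312}{-37911} = \left(-27022\right) \left(- \frac{1}{27846}\right) + 32312 \left(- \frac{1}{37911}\right) = \frac{13511}{13923} - \frac{32312}{37911} = \frac{20778515}{175944951}$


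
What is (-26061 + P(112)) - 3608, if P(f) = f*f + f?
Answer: -17013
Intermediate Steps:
P(f) = f + f² (P(f) = f² + f = f + f²)
(-26061 + P(112)) - 3608 = (-26061 + 112*(1 + 112)) - 3608 = (-26061 + 112*113) - 3608 = (-26061 + 12656) - 3608 = -13405 - 3608 = -17013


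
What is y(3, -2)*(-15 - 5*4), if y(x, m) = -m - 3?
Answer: 35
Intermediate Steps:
y(x, m) = -3 - m
y(3, -2)*(-15 - 5*4) = (-3 - 1*(-2))*(-15 - 5*4) = (-3 + 2)*(-15 - 20) = -1*(-35) = 35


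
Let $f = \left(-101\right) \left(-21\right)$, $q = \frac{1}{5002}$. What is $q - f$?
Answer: $- \frac{10609241}{5002} \approx -2121.0$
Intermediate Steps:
$q = \frac{1}{5002} \approx 0.00019992$
$f = 2121$
$q - f = \frac{1}{5002} - 2121 = - \frac{10609241}{5002}$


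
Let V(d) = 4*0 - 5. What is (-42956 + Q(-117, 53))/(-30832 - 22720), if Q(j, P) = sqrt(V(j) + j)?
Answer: 10739/13388 - I*sqrt(122)/53552 ≈ 0.80214 - 0.00020625*I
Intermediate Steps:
V(d) = -5 (V(d) = 0 - 5 = -5)
Q(j, P) = sqrt(-5 + j)
(-42956 + Q(-117, 53))/(-30832 - 22720) = (-42956 + sqrt(-5 - 117))/(-30832 - 22720) = (-42956 + sqrt(-122))/(-53552) = (-42956 + I*sqrt(122))*(-1/53552) = 10739/13388 - I*sqrt(122)/53552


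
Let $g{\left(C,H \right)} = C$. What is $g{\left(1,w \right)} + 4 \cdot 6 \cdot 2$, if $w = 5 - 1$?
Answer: $49$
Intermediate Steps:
$w = 4$
$g{\left(1,w \right)} + 4 \cdot 6 \cdot 2 = 1 + 4 \cdot 6 \cdot 2 = 1 + 4 \cdot 12 = 1 + 48 = 49$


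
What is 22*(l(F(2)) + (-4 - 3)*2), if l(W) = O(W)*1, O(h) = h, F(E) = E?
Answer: -264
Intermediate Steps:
l(W) = W (l(W) = W*1 = W)
22*(l(F(2)) + (-4 - 3)*2) = 22*(2 + (-4 - 3)*2) = 22*(2 - 7*2) = 22*(2 - 14) = 22*(-12) = -264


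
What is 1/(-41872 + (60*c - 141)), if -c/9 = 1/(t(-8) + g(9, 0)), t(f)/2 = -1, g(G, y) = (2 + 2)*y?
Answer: -1/41743 ≈ -2.3956e-5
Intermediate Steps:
g(G, y) = 4*y
t(f) = -2 (t(f) = 2*(-1) = -2)
c = 9/2 (c = -9/(-2 + 4*0) = -9/(-2 + 0) = -9/(-2) = -9*(-½) = 9/2 ≈ 4.5000)
1/(-41872 + (60*c - 141)) = 1/(-41872 + (60*(9/2) - 141)) = 1/(-41872 + (270 - 141)) = 1/(-41872 + 129) = 1/(-41743) = -1/41743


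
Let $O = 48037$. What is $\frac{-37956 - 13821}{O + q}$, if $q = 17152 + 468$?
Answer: $- \frac{51777}{65657} \approx -0.7886$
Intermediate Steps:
$q = 17620$
$\frac{-37956 - 13821}{O + q} = \frac{-37956 - 13821}{48037 + 17620} = - \frac{51777}{65657}$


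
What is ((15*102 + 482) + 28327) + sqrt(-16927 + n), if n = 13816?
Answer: 30339 + I*sqrt(3111) ≈ 30339.0 + 55.776*I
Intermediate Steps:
((15*102 + 482) + 28327) + sqrt(-16927 + n) = ((15*102 + 482) + 28327) + sqrt(-16927 + 13816) = ((1530 + 482) + 28327) + sqrt(-3111) = (2012 + 28327) + I*sqrt(3111) = 30339 + I*sqrt(3111)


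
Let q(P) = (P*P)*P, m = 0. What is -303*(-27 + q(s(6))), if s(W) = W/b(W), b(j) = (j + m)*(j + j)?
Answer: 4712155/576 ≈ 8180.8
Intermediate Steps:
b(j) = 2*j² (b(j) = (j + 0)*(j + j) = j*(2*j) = 2*j²)
s(W) = 1/(2*W) (s(W) = W/((2*W²)) = W*(1/(2*W²)) = 1/(2*W))
q(P) = P³ (q(P) = P²*P = P³)
-303*(-27 + q(s(6))) = -303*(-27 + ((½)/6)³) = -303*(-27 + ((½)*(⅙))³) = -303*(-27 + (1/12)³) = -303*(-27 + 1/1728) = -303*(-46655/1728) = 4712155/576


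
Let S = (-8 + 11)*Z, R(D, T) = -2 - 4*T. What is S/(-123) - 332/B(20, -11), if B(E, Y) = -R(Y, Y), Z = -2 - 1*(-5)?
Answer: 6743/861 ≈ 7.8316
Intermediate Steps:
Z = 3 (Z = -2 + 5 = 3)
B(E, Y) = 2 + 4*Y (B(E, Y) = -(-2 - 4*Y) = 2 + 4*Y)
S = 9 (S = (-8 + 11)*3 = 3*3 = 9)
S/(-123) - 332/B(20, -11) = 9/(-123) - 332/(2 + 4*(-11)) = 9*(-1/123) - 332/(2 - 44) = -3/41 - 332/(-42) = -3/41 - 332*(-1/42) = -3/41 + 166/21 = 6743/861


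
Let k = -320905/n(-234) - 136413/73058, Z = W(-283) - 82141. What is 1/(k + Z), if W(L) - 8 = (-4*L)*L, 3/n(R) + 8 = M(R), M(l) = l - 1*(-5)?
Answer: 73058/1822724343935 ≈ 4.0082e-8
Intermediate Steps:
M(l) = 5 + l (M(l) = l + 5 = 5 + l)
n(R) = 3/(-3 + R) (n(R) = 3/(-8 + (5 + R)) = 3/(-3 + R))
W(L) = 8 - 4*L² (W(L) = 8 + (-4*L)*L = 8 - 4*L²)
Z = -402489 (Z = (8 - 4*(-283)²) - 82141 = (8 - 4*80089) - 82141 = (8 - 320356) - 82141 = -320348 - 82141 = -402489)
k = 1852129385297/73058 (k = -320905/(3/(-3 - 234)) - 136413/73058 = -320905/(3/(-237)) - 136413*1/73058 = -320905/(3*(-1/237)) - 136413/73058 = -320905/(-1/79) - 136413/73058 = -320905*(-79) - 136413/73058 = 25351495 - 136413/73058 = 1852129385297/73058 ≈ 2.5351e+7)
1/(k + Z) = 1/(1852129385297/73058 - 402489) = 1/(1822724343935/73058) = 73058/1822724343935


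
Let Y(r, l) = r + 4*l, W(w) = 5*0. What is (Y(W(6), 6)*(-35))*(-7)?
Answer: 5880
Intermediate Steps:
W(w) = 0
(Y(W(6), 6)*(-35))*(-7) = ((0 + 4*6)*(-35))*(-7) = ((0 + 24)*(-35))*(-7) = (24*(-35))*(-7) = -840*(-7) = 5880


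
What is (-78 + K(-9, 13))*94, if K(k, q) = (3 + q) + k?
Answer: -6674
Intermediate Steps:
K(k, q) = 3 + k + q
(-78 + K(-9, 13))*94 = (-78 + (3 - 9 + 13))*94 = (-78 + 7)*94 = -71*94 = -6674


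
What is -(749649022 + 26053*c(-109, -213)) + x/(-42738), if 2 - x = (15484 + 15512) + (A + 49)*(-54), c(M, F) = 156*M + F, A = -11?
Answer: -6434088804778/21369 ≈ -3.0109e+8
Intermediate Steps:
c(M, F) = F + 156*M
x = -28942 (x = 2 - ((15484 + 15512) + (-11 + 49)*(-54)) = 2 - (30996 + 38*(-54)) = 2 - (30996 - 2052) = 2 - 1*28944 = 2 - 28944 = -28942)
-(749649022 + 26053*c(-109, -213)) + x/(-42738) = -(744099733 - 443005212) - 28942/(-42738) = -26053/(1/((-213 - 17004) + 28774)) - 28942*(-1/42738) = -26053/(1/(-17217 + 28774)) + 14471/21369 = -26053/(1/11557) + 14471/21369 = -26053/1/11557 + 14471/21369 = -26053*11557 + 14471/21369 = -301094521 + 14471/21369 = -6434088804778/21369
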